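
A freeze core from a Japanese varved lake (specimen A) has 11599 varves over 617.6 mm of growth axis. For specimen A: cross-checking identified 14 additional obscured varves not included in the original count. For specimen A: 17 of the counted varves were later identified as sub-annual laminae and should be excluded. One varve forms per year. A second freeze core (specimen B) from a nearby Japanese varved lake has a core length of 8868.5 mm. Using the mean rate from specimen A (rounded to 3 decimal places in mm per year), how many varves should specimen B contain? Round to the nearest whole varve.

167330 varves

Specimen A: correcting the raw count gives 11599 − 17 + 14 = 11596 true varves.
A: Mean rate = 617.6 mm / 11596 years ≈ 0.053 mm/yr.
For B, 8868.5 / 0.053 = 167330.19 years ≈ 167330 varves.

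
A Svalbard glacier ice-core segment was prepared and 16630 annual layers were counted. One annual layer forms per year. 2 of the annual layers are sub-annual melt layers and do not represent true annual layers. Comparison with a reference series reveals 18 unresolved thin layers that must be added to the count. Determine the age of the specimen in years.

Adjusted count: 16630 − 2 + 18 = 16646 annual layers.
With a one-to-one annual layer periodicity this is 16646 years.

16646 years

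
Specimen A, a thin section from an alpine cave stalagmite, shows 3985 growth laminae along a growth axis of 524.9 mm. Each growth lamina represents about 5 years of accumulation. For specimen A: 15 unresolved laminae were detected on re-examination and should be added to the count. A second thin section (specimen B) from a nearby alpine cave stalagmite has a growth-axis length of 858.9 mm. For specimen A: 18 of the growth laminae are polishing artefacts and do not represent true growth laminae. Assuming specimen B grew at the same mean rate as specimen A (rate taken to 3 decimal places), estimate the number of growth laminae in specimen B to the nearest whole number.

Specimen A: adjusted count: 3985 − 18 + 15 = 3982 growth laminae.
Specimen A: multiplying by 5 years per growth lamina: 3982 × 5 = 19910 years.
A: Mean rate = 524.9 mm / 19910 years ≈ 0.026 mm/yr.
B spans 858.9 / 0.026 = 33034.62 years; at 5 years per growth lamina that is 33034.62 / 5 ≈ 6607 growth laminae.

6607 growth laminae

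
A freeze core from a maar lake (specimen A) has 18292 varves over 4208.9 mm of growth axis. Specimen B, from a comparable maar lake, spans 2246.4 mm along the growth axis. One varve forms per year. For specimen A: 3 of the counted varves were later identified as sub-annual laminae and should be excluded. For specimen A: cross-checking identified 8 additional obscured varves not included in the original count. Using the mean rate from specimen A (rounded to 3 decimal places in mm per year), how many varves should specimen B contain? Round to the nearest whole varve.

9767 varves

Specimen A: correcting the raw count gives 18292 − 3 + 8 = 18297 true varves.
A: Extension rate ≈ 4208.9 / 18297 = 0.230 mm/yr.
Specimen B: 2246.4 mm / 0.230 mm per year = 9766.96 years ≈ 9767 varves.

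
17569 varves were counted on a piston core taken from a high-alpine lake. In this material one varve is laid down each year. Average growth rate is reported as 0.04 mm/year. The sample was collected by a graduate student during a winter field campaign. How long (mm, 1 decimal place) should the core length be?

17569 years of growth are recorded.
Length ≈ 0.04 × 17569 = 702.8 mm.

702.8 mm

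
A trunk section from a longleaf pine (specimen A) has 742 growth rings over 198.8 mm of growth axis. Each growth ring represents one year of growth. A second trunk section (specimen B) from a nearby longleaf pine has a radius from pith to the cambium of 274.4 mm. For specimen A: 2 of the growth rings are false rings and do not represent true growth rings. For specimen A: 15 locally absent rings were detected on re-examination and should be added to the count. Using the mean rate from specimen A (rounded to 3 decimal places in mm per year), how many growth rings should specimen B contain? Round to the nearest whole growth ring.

Specimen A: after corrections the count is 742 − 2 + 15 = 755 growth rings.
A: Mean rate = 198.8 mm / 755 years ≈ 0.263 mm per year.
B spans 274.4 / 0.263 = 1043.35 years ≈ 1043 growth rings.

1043 growth rings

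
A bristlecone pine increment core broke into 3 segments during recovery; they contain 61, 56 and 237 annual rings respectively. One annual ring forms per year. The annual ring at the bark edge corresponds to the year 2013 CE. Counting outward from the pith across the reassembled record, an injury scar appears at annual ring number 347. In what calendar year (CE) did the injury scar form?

Total annual rings = 61 + 56 + 237 = 354.
The injury scar sits at annual ring 347 from the pith, so 354 − 347 = 7 annual rings formed after it.
Counting back 7 years from 2013 CE places the injury scar in 2013 − 7 = 2006 CE.

2006 CE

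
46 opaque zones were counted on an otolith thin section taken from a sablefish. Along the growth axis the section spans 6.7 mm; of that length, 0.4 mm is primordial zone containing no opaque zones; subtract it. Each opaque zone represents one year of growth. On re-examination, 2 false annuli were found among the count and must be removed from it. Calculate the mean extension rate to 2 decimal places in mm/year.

Adjusted count: 46 − 2 = 44 opaque zones.
The growth record spans 6.7 − 0.4 = 6.3 mm.
Mean rate = 6.3 mm / 44 years ≈ 0.14 mm/year.

0.14 mm/year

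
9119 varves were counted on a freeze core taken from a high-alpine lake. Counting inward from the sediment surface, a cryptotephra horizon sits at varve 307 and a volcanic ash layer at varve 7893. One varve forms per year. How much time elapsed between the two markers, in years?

7586 years

7893 − 307 = 7586 varves lie between the two events.
At one varve per year, 7586 years elapsed between them.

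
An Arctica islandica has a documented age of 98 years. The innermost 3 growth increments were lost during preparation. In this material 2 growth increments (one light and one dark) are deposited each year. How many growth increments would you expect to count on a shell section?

98 years at 2 growth increments per year gives 98 × 2 = 196 growth increments.
Subtracting the 3 growth increments not captured gives 196 − 3 = 193 growth increments in the record.

193 growth increments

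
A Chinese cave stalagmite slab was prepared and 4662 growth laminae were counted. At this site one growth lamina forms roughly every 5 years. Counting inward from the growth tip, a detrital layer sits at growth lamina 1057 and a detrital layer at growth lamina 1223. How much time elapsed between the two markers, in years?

830 years

The two markers are separated by 1223 − 1057 = 166 growth laminae.
At 5 years per growth lamina, 166 × 5 = 830 years.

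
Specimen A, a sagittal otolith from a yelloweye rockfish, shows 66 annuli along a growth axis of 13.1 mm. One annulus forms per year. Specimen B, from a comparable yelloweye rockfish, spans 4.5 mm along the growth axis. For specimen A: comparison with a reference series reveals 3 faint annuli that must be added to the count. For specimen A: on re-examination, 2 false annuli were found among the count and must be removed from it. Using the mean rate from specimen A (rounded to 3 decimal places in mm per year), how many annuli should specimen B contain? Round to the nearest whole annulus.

23 annuli

Specimen A: true annulus count = 66 − 2 + 3 = 67.
A: 13.1 mm over 67 years gives 13.1 / 67 ≈ 0.196 mm/yr.
Specimen B: 4.5 mm / 0.196 mm per year = 22.96 years ≈ 23 annuli.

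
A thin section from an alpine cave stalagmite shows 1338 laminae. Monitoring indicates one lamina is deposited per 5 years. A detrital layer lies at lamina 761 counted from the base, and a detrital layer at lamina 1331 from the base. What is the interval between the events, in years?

Separation: 1331 − 761 = 570 laminae.
Multiplying by 5 years per lamina: 570 × 5 = 2850 years.

2850 years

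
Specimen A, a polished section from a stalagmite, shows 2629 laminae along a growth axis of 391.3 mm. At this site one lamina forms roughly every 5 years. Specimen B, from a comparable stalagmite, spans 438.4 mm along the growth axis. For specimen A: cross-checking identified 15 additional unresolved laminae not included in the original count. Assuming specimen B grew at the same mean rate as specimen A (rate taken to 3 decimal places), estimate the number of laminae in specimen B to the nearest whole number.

Specimen A: correcting the raw count gives 2629 + 15 = 2644 true laminae.
Specimen A: 2644 laminae at 5 years each span 2644 × 5 = 13220 years.
A: Mean rate = 391.3 mm / 13220 years ≈ 0.030 mm/year.
B spans 438.4 / 0.030 = 14613.33 years; at 5 years per lamina that is 14613.33 / 5 ≈ 2923 laminae.

2923 laminae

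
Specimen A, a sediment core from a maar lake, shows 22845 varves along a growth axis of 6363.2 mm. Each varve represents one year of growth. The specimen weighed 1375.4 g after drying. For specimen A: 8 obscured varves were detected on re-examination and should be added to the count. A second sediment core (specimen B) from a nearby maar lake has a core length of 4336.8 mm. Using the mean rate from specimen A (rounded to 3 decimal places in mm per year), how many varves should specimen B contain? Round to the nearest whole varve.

Specimen A: adjusted count: 22845 + 8 = 22853 varves.
A: Extension rate ≈ 6363.2 / 22853 = 0.278 mm/yr.
B spans 4336.8 / 0.278 = 15600.00 years ≈ 15600 varves.

15600 varves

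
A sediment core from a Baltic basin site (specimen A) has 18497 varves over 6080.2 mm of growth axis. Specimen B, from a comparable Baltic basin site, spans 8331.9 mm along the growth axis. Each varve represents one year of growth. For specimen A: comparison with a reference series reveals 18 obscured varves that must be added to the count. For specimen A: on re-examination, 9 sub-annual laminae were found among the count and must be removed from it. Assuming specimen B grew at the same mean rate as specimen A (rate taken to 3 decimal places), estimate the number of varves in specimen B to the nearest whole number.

25325 varves

Specimen A: after corrections the count is 18497 − 9 + 18 = 18506 varves.
A: 6080.2 mm over 18506 years gives 6080.2 / 18506 ≈ 0.329 mm/yr.
Specimen B: 8331.9 mm / 0.329 mm per year = 25324.92 years ≈ 25325 varves.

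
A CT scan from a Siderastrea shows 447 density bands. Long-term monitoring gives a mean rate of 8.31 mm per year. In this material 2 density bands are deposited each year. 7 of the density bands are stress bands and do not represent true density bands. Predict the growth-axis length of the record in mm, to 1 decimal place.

1828.2 mm

Correcting the raw count gives 447 − 7 = 440 true density bands.
With 2 density bands per year, 440 / 2 = 220 years.
Predicted length = 8.31 mm/year × 220 years = 1828.2 mm.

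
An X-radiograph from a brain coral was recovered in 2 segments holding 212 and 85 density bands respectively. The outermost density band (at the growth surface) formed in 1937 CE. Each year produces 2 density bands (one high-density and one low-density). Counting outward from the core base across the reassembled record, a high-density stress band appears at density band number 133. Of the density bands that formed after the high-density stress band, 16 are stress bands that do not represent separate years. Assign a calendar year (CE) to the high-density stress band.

Total density bands = 212 + 85 = 297.
Between density band 133 and the growth surface there are 297 − 133 = 164 density bands.
Excluding 16 false density bands: 164 − 16 = 148.
With 2 density bands per year, 148 / 2 = 74 years.
The density band at the growth surface is 1937 CE, so the high-density stress band dates to 1937 − 74 = 1863 CE.

1863 CE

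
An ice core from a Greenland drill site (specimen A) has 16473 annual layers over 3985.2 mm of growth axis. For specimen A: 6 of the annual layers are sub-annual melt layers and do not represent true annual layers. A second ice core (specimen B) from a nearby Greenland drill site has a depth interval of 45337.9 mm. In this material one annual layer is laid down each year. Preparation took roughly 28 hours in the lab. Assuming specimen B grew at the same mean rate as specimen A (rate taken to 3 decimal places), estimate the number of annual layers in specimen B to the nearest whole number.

187347 annual layers

Specimen A: true annual layer count = 16473 − 6 = 16467.
A: 3985.2 mm over 16467 years gives 3985.2 / 16467 ≈ 0.242 mm/yr.
Specimen B: 45337.9 mm / 0.242 mm per year = 187346.69 years ≈ 187347 annual layers.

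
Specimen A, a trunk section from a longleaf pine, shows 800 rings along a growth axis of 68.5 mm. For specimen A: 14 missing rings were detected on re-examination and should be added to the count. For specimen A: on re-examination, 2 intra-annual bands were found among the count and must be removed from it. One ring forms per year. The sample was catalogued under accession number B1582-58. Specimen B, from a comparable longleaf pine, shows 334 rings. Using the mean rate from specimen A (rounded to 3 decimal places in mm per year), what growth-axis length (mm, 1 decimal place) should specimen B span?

Specimen A: true ring count = 800 − 2 + 14 = 812.
A: 68.5 mm over 812 years gives 68.5 / 812 ≈ 0.084 mm/yr.
B's length ≈ 0.084 × 334 = 28.1 mm.

28.1 mm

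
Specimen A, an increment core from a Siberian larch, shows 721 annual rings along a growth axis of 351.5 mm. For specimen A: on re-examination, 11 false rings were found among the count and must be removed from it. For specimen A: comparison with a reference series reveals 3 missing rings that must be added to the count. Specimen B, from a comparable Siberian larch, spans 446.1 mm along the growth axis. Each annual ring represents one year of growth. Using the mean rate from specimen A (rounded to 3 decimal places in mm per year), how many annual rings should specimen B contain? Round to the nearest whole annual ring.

905 annual rings

Specimen A: adjusted count: 721 − 11 + 3 = 713 annual rings.
A: Extension rate ≈ 351.5 / 713 = 0.493 mm/yr.
B spans 446.1 / 0.493 = 904.87 years ≈ 905 annual rings.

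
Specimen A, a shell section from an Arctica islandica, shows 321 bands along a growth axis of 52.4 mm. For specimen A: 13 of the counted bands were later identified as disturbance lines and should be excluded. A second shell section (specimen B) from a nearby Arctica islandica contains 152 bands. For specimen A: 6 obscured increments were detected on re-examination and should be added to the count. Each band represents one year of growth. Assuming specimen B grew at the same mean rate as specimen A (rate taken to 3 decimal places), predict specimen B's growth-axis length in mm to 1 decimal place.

25.4 mm

Specimen A: after corrections the count is 321 − 13 + 6 = 314 bands.
A: Mean rate = 52.4 mm / 314 years ≈ 0.167 mm/year.
Length of B = 0.167 × 152 = 25.4 mm.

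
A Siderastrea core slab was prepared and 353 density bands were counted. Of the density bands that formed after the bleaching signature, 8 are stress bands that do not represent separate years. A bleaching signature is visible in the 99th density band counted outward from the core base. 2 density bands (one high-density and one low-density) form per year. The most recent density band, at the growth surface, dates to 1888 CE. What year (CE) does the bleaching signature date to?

1765 CE

The bleaching signature sits at density band 99 from the core base, so 353 − 99 = 254 density bands formed after it.
Removing the 8 false density bands leaves 254 − 8 = 246 true density bands beyond the bleaching signature.
Dividing by 2 density bands per year: 246 / 2 = 123 years.
1888 − 123 = 1765 CE.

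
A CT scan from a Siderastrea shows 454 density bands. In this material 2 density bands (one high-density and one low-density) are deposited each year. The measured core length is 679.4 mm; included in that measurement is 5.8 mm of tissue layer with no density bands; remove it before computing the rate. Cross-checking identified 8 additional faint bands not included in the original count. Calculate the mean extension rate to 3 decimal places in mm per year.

After corrections the count is 454 + 8 = 462 density bands.
With 2 density bands per year, 462 / 2 = 231 years.
Net length = 679.4 − 5.8 = 673.6 mm.
673.6 mm over 231 years gives 673.6 / 231 ≈ 2.916 mm per year.

2.916 mm per year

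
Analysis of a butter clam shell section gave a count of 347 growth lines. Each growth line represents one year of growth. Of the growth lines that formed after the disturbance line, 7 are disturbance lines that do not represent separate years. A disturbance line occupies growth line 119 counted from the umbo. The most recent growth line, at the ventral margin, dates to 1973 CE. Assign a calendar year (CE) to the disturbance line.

347 − 119 = 228 growth lines lie beyond the disturbance line toward the ventral margin.
Removing the 7 false growth lines leaves 228 − 7 = 221 true growth lines beyond the disturbance line.
The growth line at the ventral margin is 1973 CE, so the disturbance line dates to 1973 − 221 = 1752 CE.

1752 CE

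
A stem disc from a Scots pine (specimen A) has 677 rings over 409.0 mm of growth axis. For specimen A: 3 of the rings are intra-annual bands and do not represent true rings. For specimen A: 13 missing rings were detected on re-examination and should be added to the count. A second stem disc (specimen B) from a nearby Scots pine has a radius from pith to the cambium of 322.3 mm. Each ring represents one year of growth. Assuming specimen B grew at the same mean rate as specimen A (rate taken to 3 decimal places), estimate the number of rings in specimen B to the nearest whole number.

Specimen A: adjusted count: 677 − 3 + 13 = 687 rings.
A: Mean rate = 409.0 mm / 687 years ≈ 0.595 mm/year.
For B, 322.3 / 0.595 = 541.68 years ≈ 542 rings.

542 rings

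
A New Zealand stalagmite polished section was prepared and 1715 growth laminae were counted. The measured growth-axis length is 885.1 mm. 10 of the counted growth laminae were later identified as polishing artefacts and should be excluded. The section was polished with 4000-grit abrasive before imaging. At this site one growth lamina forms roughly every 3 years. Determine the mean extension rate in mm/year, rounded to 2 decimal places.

0.17 mm/year

Correcting the raw count gives 1715 − 10 = 1705 true growth laminae.
At 3 years per growth lamina, 1705 × 3 = 5115 years.
885.1 mm over 5115 years gives 885.1 / 5115 ≈ 0.17 mm/year.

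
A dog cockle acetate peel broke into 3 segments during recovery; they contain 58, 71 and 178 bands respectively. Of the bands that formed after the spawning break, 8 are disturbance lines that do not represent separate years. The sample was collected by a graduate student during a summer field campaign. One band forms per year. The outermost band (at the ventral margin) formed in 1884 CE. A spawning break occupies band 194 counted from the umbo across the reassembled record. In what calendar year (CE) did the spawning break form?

1779 CE

Total bands = 58 + 71 + 178 = 307.
Between band 194 and the ventral margin there are 307 − 194 = 113 bands.
Excluding 8 false bands: 113 − 8 = 105.
Counting back 105 years from 1884 CE places the spawning break in 1884 − 105 = 1779 CE.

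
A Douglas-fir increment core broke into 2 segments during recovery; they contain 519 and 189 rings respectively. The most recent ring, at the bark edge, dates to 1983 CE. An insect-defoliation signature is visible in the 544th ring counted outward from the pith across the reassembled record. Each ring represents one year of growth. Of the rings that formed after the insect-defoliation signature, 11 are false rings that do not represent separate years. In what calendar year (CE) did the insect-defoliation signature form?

1830 CE

Total rings = 519 + 189 = 708.
The insect-defoliation signature sits at ring 544 from the pith, so 708 − 544 = 164 rings formed after it.
Excluding 11 false rings: 164 − 11 = 153.
Counting back 153 years from 1983 CE places the insect-defoliation signature in 1983 − 153 = 1830 CE.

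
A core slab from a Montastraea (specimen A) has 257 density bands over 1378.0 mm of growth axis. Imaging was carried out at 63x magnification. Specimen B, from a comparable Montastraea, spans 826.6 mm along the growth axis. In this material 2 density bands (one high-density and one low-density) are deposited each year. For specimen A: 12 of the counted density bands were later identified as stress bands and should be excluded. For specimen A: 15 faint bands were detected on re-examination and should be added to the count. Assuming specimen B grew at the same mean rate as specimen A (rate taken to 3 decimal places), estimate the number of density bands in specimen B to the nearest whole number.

Specimen A: true density band count = 257 − 12 + 15 = 260.
Specimen A: dividing by 2 density bands per year: 260 / 2 = 130 years.
A: 1378.0 mm over 130 years gives 1378.0 / 130 ≈ 10.600 mm per year.
B spans 826.6 / 10.600 = 77.98 years; at 2 density bands per year that is 77.98 × 2 ≈ 156 density bands.

156 density bands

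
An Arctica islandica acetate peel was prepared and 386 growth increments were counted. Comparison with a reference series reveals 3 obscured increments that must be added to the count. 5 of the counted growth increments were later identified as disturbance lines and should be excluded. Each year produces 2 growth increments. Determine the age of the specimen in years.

192 years

True growth increment count = 386 − 5 + 3 = 384.
384 growth increments at 2 per year is 384 / 2 = 192 years.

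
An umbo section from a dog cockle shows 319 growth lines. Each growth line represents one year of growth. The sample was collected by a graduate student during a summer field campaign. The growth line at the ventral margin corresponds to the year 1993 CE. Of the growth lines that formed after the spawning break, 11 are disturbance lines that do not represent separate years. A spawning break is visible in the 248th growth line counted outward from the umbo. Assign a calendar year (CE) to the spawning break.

1933 CE

319 − 248 = 71 growth lines lie beyond the spawning break toward the ventral margin.
Excluding 11 false growth lines: 71 − 11 = 60.
Counting back 60 years from 1993 CE places the spawning break in 1993 − 60 = 1933 CE.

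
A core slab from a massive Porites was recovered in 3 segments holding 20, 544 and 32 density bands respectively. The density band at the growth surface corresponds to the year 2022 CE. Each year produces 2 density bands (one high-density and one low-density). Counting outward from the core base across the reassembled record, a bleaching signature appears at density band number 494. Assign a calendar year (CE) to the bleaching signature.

1971 CE

Total density bands = 20 + 544 + 32 = 596.
The bleaching signature sits at density band 494 from the core base, so 596 − 494 = 102 density bands formed after it.
102 density bands at 2 per year is 102 / 2 = 51 years.
The density band at the growth surface is 2022 CE, so the bleaching signature dates to 2022 − 51 = 1971 CE.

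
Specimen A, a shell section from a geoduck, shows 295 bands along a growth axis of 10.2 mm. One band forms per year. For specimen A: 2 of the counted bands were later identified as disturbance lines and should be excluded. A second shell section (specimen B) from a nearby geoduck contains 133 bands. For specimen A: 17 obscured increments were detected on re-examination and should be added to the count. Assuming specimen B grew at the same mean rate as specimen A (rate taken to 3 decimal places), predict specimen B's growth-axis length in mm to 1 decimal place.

Specimen A: adjusted count: 295 − 2 + 17 = 310 bands.
A: Extension rate ≈ 10.2 / 310 = 0.033 mm/yr.
B's length ≈ 0.033 × 133 = 4.4 mm.

4.4 mm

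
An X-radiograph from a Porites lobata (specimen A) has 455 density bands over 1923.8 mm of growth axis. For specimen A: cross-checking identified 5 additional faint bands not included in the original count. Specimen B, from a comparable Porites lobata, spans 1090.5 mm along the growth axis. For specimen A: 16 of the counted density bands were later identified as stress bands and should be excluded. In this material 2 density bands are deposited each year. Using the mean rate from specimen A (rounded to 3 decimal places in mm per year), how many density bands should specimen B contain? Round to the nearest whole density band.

Specimen A: after corrections the count is 455 − 16 + 5 = 444 density bands.
Specimen A: dividing by 2 density bands per year: 444 / 2 = 222 years.
A: Mean rate = 1923.8 mm / 222 years ≈ 8.666 mm per year.
B spans 1090.5 / 8.666 = 125.84 years; at 2 density bands per year that is 125.84 × 2 ≈ 252 density bands.

252 density bands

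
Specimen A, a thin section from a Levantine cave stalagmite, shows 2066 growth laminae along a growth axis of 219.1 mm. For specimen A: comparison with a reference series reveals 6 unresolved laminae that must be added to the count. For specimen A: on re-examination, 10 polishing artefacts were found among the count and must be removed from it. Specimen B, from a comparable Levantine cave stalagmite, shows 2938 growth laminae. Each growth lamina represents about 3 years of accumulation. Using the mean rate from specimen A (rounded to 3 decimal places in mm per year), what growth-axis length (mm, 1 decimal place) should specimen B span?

308.5 mm

Specimen A: after corrections the count is 2066 − 10 + 6 = 2062 growth laminae.
Specimen A: at 3 years per growth lamina, 2062 × 3 = 6186 years.
A: Extension rate ≈ 219.1 / 6186 = 0.035 mm per year.
Specimen B: 2938 growth laminae at 3 years each span 2938 × 3 = 8814 years. Length of B = 0.035 × 8814 = 308.5 mm.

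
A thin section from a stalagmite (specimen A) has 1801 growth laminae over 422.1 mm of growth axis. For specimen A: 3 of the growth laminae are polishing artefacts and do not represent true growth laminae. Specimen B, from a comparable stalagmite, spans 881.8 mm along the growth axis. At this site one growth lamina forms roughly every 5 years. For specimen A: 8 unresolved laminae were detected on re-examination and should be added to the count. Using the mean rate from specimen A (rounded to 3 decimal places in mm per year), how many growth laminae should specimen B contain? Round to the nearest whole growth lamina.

3752 growth laminae

Specimen A: correcting the raw count gives 1801 − 3 + 8 = 1806 true growth laminae.
Specimen A: at 5 years per growth lamina, 1806 × 5 = 9030 years.
A: 422.1 mm over 9030 years gives 422.1 / 9030 ≈ 0.047 mm per year.
For B, 881.8 / 0.047 = 18761.70 years; at 5 years per growth lamina that is 18761.70 / 5 ≈ 3752 growth laminae.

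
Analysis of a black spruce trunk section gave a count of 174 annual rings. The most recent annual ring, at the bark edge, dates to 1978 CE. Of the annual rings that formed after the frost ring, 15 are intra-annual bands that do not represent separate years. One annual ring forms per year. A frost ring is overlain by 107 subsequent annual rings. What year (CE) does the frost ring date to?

107 annual rings formed after the frost ring.
Excluding 15 false annual rings: 107 − 15 = 92.
1978 − 92 = 1886 CE.

1886 CE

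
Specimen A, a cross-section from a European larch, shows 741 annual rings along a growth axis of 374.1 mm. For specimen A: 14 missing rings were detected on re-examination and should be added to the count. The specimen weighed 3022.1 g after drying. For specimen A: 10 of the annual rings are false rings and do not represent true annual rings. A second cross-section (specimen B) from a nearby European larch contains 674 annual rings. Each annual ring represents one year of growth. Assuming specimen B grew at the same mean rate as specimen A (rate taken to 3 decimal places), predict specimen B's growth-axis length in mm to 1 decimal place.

338.3 mm

Specimen A: adjusted count: 741 − 10 + 14 = 745 annual rings.
A: Extension rate ≈ 374.1 / 745 = 0.502 mm/yr.
Length of B = 0.502 × 674 = 338.3 mm.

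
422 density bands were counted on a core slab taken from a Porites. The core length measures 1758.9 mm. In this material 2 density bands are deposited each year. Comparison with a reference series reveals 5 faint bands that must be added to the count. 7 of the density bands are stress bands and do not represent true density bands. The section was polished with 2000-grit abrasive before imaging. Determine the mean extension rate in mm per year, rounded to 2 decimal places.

8.38 mm per year

Correcting the raw count gives 422 − 7 + 5 = 420 true density bands.
420 density bands at 2 per year is 420 / 2 = 210 years.
Extension rate ≈ 1758.9 / 210 = 8.38 mm per year.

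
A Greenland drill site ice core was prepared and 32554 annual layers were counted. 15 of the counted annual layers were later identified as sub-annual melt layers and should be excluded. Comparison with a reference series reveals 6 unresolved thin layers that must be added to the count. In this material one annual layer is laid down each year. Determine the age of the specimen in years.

True annual layer count = 32554 − 15 + 6 = 32545.
At one annual layer per year, that is 32545 years.

32545 years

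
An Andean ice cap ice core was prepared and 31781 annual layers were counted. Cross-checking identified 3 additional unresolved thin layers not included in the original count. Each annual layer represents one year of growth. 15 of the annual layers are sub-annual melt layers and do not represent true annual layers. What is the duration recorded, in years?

31769 years

After corrections the count is 31781 − 15 + 3 = 31769 annual layers.
One annual layer per year makes the duration 31769 years.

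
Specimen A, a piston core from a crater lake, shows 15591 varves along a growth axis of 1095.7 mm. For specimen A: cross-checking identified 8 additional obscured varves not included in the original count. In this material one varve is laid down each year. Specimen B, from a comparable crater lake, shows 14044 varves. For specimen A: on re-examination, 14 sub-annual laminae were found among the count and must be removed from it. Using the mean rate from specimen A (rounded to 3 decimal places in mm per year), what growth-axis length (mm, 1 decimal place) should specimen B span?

983.1 mm

Specimen A: true varve count = 15591 − 14 + 8 = 15585.
A: Extension rate ≈ 1095.7 / 15585 = 0.070 mm/yr.
For B, 0.070 mm/year × 14044 years = 983.1 mm.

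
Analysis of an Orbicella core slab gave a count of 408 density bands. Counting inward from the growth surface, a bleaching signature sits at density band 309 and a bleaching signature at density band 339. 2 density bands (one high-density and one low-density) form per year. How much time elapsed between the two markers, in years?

15 yr

Separation: 339 − 309 = 30 density bands.
With 2 density bands per year, 30 / 2 = 15 years.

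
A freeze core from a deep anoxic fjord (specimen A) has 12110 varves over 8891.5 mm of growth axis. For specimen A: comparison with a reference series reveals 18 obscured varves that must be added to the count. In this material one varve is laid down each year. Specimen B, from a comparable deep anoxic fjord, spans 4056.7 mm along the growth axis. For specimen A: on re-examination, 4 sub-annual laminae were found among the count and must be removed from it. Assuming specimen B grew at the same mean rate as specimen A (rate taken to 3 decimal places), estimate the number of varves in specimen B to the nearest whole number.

5534 varves

Specimen A: adjusted count: 12110 − 4 + 18 = 12124 varves.
A: Extension rate ≈ 8891.5 / 12124 = 0.733 mm/year.
For B, 4056.7 / 0.733 = 5534.38 years ≈ 5534 varves.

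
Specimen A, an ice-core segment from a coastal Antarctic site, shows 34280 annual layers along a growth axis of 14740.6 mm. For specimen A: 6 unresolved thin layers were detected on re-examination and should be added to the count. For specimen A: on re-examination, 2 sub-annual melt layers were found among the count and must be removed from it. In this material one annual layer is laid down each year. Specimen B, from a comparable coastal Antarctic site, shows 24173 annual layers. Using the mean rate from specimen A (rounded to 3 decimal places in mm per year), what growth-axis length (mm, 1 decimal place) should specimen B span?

10394.4 mm

Specimen A: adjusted count: 34280 − 2 + 6 = 34284 annual layers.
A: 14740.6 mm over 34284 years gives 14740.6 / 34284 ≈ 0.430 mm/yr.
For B, 0.430 mm/year × 24173 years = 10394.4 mm.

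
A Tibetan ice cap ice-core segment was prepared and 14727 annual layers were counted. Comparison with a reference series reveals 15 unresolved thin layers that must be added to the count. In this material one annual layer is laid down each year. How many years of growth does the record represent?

14742 years

Adjusted count: 14727 + 15 = 14742 annual layers.
One annual layer per year makes the duration 14742 years.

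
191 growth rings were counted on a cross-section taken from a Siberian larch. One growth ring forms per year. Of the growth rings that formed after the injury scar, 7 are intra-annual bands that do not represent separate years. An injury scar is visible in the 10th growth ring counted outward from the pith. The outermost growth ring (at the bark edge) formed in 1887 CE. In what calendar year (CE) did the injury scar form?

1713 CE

191 − 10 = 181 growth rings lie beyond the injury scar toward the bark edge.
Excluding 7 false growth rings: 181 − 7 = 174.
1887 − 174 = 1713 CE.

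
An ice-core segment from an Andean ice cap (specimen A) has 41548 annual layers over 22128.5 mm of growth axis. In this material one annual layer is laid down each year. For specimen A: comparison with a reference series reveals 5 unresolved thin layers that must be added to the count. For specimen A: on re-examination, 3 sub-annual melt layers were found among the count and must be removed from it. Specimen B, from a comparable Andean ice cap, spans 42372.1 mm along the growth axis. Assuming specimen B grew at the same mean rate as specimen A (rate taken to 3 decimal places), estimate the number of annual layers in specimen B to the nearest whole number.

79497 annual layers

Specimen A: true annual layer count = 41548 − 3 + 5 = 41550.
A: Extension rate ≈ 22128.5 / 41550 = 0.533 mm per year.
B spans 42372.1 / 0.533 = 79497.37 years ≈ 79497 annual layers.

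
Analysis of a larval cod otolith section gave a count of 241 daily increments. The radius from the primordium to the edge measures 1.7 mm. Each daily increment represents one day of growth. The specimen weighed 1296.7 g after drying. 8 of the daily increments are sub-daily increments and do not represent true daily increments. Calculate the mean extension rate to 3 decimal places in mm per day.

After corrections the count is 241 − 8 = 233 daily increments.
Extension rate ≈ 1.7 / 233 = 0.007 mm per day.

0.007 mm per day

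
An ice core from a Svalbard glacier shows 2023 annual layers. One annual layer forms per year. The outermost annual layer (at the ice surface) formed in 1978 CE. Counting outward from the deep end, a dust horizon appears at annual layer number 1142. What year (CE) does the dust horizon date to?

The dust horizon sits at annual layer 1142 from the deep end, so 2023 − 1142 = 881 annual layers formed after it.
1978 − 881 = 1097 CE.

1097 CE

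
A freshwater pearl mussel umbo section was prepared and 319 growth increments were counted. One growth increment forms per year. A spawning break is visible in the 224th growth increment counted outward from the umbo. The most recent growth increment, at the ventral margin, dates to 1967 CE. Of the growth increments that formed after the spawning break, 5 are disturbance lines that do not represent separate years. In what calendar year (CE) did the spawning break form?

The spawning break sits at growth increment 224 from the umbo, so 319 − 224 = 95 growth increments formed after it.
Excluding 5 false growth increments: 95 − 5 = 90.
Counting back 90 years from 1967 CE places the spawning break in 1967 − 90 = 1877 CE.

1877 CE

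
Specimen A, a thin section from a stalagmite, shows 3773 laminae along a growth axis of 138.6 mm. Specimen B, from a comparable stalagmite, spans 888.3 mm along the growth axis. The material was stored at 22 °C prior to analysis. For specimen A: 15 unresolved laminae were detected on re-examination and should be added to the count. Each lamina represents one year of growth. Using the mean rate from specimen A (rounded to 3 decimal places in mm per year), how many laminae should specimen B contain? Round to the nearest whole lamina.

Specimen A: true lamina count = 3773 + 15 = 3788.
A: Mean rate = 138.6 mm / 3788 years ≈ 0.037 mm/yr.
Specimen B: 888.3 mm / 0.037 mm per year = 24008.11 years ≈ 24008 laminae.

24008 laminae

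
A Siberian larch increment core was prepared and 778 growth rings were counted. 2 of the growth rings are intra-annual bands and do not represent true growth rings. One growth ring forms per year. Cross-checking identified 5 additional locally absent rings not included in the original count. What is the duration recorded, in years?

781 yr

Adjusted count: 778 − 2 + 5 = 781 growth rings.
At one growth ring per year, that is 781 years.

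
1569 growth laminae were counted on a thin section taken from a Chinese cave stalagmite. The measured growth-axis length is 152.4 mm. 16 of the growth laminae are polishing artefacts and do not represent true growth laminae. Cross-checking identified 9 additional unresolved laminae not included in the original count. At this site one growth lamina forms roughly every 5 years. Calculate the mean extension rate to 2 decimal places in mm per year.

Adjusted count: 1569 − 16 + 9 = 1562 growth laminae.
Multiplying by 5 years per growth lamina: 1562 × 5 = 7810 years.
Extension rate ≈ 152.4 / 7810 = 0.02 mm per year.

0.02 mm per year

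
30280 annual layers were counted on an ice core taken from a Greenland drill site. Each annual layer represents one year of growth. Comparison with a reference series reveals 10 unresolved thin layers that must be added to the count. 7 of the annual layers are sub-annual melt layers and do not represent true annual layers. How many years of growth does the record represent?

30283 years

True annual layer count = 30280 − 7 + 10 = 30283.
One annual layer per year makes the duration 30283 years.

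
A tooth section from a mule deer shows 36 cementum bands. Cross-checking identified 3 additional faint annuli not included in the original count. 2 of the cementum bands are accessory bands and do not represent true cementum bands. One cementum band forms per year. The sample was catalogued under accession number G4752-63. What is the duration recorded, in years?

37 yr

Adjusted count: 36 − 2 + 3 = 37 cementum bands.
At one cementum band per year, that is 37 years.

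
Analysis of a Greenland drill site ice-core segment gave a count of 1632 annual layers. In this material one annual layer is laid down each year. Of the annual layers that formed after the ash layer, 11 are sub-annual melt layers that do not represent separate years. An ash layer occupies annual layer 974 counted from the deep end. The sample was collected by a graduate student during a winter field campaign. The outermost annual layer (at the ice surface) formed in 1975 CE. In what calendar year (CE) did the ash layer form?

Between annual layer 974 and the ice surface there are 1632 − 974 = 658 annual layers.
Removing the 11 false annual layers leaves 658 − 11 = 647 true annual layers beyond the ash layer.
1975 − 647 = 1328 CE.

1328 CE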